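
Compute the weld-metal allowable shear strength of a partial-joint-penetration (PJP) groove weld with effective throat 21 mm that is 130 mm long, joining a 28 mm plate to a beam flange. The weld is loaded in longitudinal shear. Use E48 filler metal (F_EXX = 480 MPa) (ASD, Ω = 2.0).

Effective throat (given) t_e = 21 mm.
A_we = 21 × 130 = 2730 mm².
F_nw = 0.6 F_EXX = 288 MPa.
R_n/Ω = (288 × 2730) / 2.0 × 10⁻³ = 393.1 kN.

R_n/Ω ≈ 393 kN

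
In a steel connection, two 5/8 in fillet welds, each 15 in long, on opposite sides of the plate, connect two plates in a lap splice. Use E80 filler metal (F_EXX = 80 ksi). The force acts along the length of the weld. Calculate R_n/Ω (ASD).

R_n/Ω ≈ 318 kip

Effective throat t_e = 0.707 × 0.625 = 0.4419 in.
Total length L = 30 in; A_we = 0.4419 × 30 = 13.26 in².
F_nw = 0.6 F_EXX = 0.6 × 80 = 48 ksi.
R_n = 48 × 13.26 = 636.3 kip; R_n/Ω = 636.3/2.0 = 318.1 kip.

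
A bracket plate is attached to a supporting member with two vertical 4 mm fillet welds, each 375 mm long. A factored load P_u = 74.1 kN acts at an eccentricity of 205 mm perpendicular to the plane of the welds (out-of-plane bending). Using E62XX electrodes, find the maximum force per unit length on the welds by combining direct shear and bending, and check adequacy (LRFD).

f_max ≈ 339 N/mm; adequate

E62XX → F_EXX = 620 MPa.
L_w = 2 × 375 = 750 mm; section modulus (unit throat) S = 2 × L²/6 = 46880 mm².
Direct shear f_v = P/L_w = 74.1×10³/750 = 98.8 N/mm.
Moment M = P × e = 74.1×10³ × 205 = 15190000 N·mm; bending f_b = M/S = 324.1 N/mm.
f_max = √(f_v² + f_b²) = √(98.8² + 324.1²) = 338.8 N/mm.
φr_n = 0.75 × 0.6 × 620 × (0.707 × 4) = 789 N/mm → adequate.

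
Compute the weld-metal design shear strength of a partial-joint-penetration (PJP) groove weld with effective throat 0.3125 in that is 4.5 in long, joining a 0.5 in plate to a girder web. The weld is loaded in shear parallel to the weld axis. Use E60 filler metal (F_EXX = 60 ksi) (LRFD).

Effective throat (given) t_e = 0.3125 in.
A_we = 0.3125 × 4.5 = 1.406 in².
F_nw = 0.6 F_EXX = 36 ksi.
φR_n = 0.75 × 36 × 1.406 = 37.97 kip.

φR_n ≈ 38 kip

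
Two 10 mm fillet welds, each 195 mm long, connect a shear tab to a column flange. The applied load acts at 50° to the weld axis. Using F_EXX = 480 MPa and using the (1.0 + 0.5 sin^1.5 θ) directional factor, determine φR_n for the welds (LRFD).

t_e = 0.707 × 10 = 7.07 mm; A_we = 7.07 × 390 = 2757 mm².
Directional factor: 1.0 + 0.5 sin^1.5(50°) = 1.335.
F_nw = 0.6 × 480 × 1.335 = 384.5 MPa.
φR_n = 0.75 × 384.5 × 2757 × 10⁻³ = 795.2 kN.

φR_n ≈ 795 kN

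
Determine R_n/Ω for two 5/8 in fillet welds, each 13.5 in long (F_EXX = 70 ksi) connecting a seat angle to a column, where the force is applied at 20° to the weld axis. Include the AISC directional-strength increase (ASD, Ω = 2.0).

t_e = 0.707 × 0.625 = 0.4419 in; A_we = 0.4419 × 27 = 11.93 in².
Directional factor: 1.0 + 0.5 sin^1.5(20°) = 1.1.
F_nw = 0.6 × 70 × 1.1 = 46.2 ksi.
R_n/Ω = (46.2 × 11.93) / 2.0 = 275.6 kips.

R_n/Ω ≈ 276 kips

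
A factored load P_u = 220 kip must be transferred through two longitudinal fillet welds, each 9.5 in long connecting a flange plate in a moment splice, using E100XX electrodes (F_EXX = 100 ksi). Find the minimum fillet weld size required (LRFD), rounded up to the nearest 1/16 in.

w = 3/8 in

Total weld length L = 19 in.
Required throat t_e = P_u / (φ × 0.6 F_EXX × L) = 220 / (0.75 × 0.6 × 100 × 19) = 0.2573 in.
Required leg w = t_e / 0.707 = 0.3639 in → use 3/8 in.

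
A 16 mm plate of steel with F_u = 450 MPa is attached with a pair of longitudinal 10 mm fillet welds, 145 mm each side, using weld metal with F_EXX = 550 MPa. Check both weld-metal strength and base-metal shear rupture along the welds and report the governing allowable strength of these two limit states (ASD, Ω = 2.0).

t_e = 0.707 × 10 = 7.07 mm; L = 290 mm.
Weld metal: R_n/Ω = (1/2.0) × 0.6 × 550 × 7.07 × 290 × 10⁻³ = 338.3 kN.
Base metal (shear rupture): R_n/Ω = (1/2.0) × 0.6 × 450 × 16 × 290 × 10⁻³ = 626.4 kN.
Governing: weld metal.

R_n/Ω ≈ 338 kN (weld metal governs)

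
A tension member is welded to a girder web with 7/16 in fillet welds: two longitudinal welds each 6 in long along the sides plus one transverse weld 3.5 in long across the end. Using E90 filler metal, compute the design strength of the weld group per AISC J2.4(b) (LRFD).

E90XX → F_EXX = 90 ksi.
t_e = 0.707 × 0.4375 = 0.3093 in.
R_nwl = 0.6 × 90 × 0.3093 × 12 = 200.4 kips (longitudinal, 2 welds).
R_nwt = 0.6 × 90 × 0.3093 × 3.5 = 58.46 kips (transverse, base value).
(i) R_nwl + R_nwt = 258.9 kips; (ii) 0.85 R_nwl + 1.5 R_nwt = 258.1 kips.
R_n = max = 258.9 kips [governs: (i)]; φR_n = 194.2 kips.

φR_n ≈ 194 kips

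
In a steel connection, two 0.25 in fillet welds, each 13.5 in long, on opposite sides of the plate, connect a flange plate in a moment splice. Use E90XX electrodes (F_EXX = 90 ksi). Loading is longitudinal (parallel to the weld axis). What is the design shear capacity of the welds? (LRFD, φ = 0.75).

φR_n ≈ 193 kip

Effective throat t_e = 0.707 × 0.25 = 0.1767 in.
Total length L = 27 in; A_we = 0.1767 × 27 = 4.772 in².
F_nw = 0.6 F_EXX = 0.6 × 90 = 54 ksi.
φR_n = 0.75 × 54 × 4.772 = 193.3 kip.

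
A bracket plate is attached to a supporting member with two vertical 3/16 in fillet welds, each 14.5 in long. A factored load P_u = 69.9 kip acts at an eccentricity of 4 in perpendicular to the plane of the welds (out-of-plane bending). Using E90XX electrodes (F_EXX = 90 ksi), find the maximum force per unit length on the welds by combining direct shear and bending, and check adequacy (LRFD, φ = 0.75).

f_max ≈ 4.66 kip/in; adequate

L_w = 2 × 14.5 = 29 in; section modulus (unit throat) S = 2 × L²/6 = 70.08 in².
Direct shear f_v = P/L_w = 69.9/29 = 2.41 kip/in.
Moment M = P × e = 69.9 × 4 = 279.6 kip·in; bending f_b = M/S = 3.99 kip/in.
f_max = √(f_v² + f_b²) = √(2.41² + 3.99²) = 4.661 kip/in.
φr_n = 0.75 × 0.6 × 90 × (0.707 × 0.1875) = 5.369 kip/in → adequate.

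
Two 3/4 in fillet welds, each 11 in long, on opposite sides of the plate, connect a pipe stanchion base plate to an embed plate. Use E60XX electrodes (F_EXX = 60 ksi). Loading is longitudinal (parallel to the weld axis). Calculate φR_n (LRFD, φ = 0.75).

φR_n ≈ 315 kips

Effective throat t_e = 0.707 × 0.75 = 0.5302 in.
Total length L = 22 in; A_we = 0.5302 × 22 = 11.67 in².
F_nw = 0.6 F_EXX = 0.6 × 60 = 36 ksi.
φR_n = 0.75 × 36 × 11.67 = 315 kips.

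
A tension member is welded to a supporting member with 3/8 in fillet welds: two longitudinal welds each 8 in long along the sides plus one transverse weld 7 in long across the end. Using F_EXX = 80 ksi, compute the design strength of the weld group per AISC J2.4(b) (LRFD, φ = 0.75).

φR_n ≈ 230 kips

t_e = 0.707 × 0.375 = 0.2651 in.
R_nwl = 0.6 × 80 × 0.2651 × 16 = 203.6 kips (longitudinal, 2 welds).
R_nwt = 0.6 × 80 × 0.2651 × 7 = 89.08 kips (transverse, base value).
(i) R_nwl + R_nwt = 292.7 kips; (ii) 0.85 R_nwl + 1.5 R_nwt = 306.7 kips.
R_n = max = 306.7 kips [governs: (ii)]; φR_n = 230 kips.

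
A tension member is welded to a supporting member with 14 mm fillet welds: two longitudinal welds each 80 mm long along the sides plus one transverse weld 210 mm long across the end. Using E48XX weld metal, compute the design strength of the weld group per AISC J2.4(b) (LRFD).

E48XX → F_EXX = 480 MPa.
t_e = 0.707 × 14 = 9.898 mm.
R_nwl = 0.6 × 480 × 9.898 × 160 × 10⁻³ = 456.1 kN (longitudinal, 2 welds).
R_nwt = 0.6 × 480 × 9.898 × 210 × 10⁻³ = 598.6 kN (transverse, base value).
(i) R_nwl + R_nwt = 1055 kN; (ii) 0.85 R_nwl + 1.5 R_nwt = 1286 kN.
R_n = max = 1286 kN [governs: (ii)]; φR_n = 964.2 kN.

φR_n ≈ 964 kN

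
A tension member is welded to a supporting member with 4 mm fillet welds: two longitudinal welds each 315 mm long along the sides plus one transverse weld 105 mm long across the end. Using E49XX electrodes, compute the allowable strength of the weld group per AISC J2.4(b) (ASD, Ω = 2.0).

E49XX → F_EXX = 490 MPa.
t_e = 0.707 × 4 = 2.828 mm.
R_nwl = 0.6 × 490 × 2.828 × 630 × 10⁻³ = 523.8 kN (longitudinal, 2 welds).
R_nwt = 0.6 × 490 × 2.828 × 105 × 10⁻³ = 87.3 kN (transverse, base value).
(i) R_nwl + R_nwt = 611.1 kN; (ii) 0.85 R_nwl + 1.5 R_nwt = 576.2 kN.
R_n = max = 611.1 kN [governs: (i)]; R_n/Ω = 305.6 kN.

R_n/Ω ≈ 306 kN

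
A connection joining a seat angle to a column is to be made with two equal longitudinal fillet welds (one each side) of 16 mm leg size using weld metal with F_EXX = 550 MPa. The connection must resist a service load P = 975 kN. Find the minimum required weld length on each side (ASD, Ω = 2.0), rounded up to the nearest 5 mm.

L = 265 mm on each side

Throat t_e = 0.707 × 16 = 11.31 mm.
r_n/Ω = (0.6 × 550 × 11.31) / 2.0 = 1866 N/mm = 1.866 kN/mm.
L_req = P / (r_n/Ω) = 975 / 1.866 = 522.4 mm total.
Per side: 522.4 / 2 = 261.2 mm.
Round up → use L = 265 mm on each side.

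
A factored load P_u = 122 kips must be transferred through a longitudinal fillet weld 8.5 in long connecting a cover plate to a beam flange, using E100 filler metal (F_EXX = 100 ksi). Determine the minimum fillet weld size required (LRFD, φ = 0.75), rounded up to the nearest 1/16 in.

Total weld length L = 8.5 in.
Required throat t_e = P_u / (φ × 0.6 F_EXX × L) = 122 / (0.75 × 0.6 × 100 × 8.5) = 0.319 in.
Required leg w = t_e / 0.707 = 0.4511 in → use 1/2 in.

w = 1/2 in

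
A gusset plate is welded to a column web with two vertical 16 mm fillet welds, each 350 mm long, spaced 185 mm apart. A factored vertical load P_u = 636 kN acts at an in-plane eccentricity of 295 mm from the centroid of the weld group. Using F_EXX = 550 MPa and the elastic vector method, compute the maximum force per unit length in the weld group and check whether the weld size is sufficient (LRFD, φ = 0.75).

f_max ≈ 3350 N/mm; NOT adequate

Total weld length L_w = 700 mm. Treat welds as unit-width lines.
Polar moment about centroid: J = 2[d³/12 + d(b/2)²] = 2[350³/12 + 350×92.5²] = 13140000 mm³.
Direct shear f_v = P/L_w = 636×10³ / 700 = 908.6 N/mm (vertical).
Torsion M = P·e = 636×10³ × 295 = 187620000 N·mm.
Critical point at (x, y) = (92.5, 175) from centroid. f_tx = M·y/J = 2500 N/mm; f_ty = M·x/J = 1321 N/mm.
Resultant f_max = √[f_tx² + (f_v + f_ty)²] = √[2500² + (908.6 + 1321)²] = 3350 N/mm.
Capacity per unit length: φr_n = 0.75 × 0.6 × 550 × (0.707 × 16) = 2800 N/mm.
3350 > 2800 → NOT adequate.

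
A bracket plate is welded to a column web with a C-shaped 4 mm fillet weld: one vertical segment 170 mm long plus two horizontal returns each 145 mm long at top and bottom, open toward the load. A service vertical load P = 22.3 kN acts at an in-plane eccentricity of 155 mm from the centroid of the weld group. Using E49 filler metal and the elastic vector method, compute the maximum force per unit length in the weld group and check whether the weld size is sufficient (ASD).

E49XX → F_EXX = 490 MPa.
Total weld length L_w = 460 mm. Treat welds as unit-width lines.
Centroid: x̄ = 2×145×72.5 / 460 = 45.71 mm from the vertical weld.
Polar moment about centroid: J = I_x + I_y = [170³/12 + 2×145×85²] + [170×45.71² + 2(145³/12 + 145×26.79²)] = 3576000 mm³.
Direct shear f_v = P/L_w = 22.3×10³ / 460 = 48.48 N/mm (vertical).
Torsion M = P·e = 22.3×10³ × 155 = 3456500 N·mm.
Critical point at (x, y) = (99.29, 85) from centroid. f_tx = M·y/J = 82.16 N/mm; f_ty = M·x/J = 95.97 N/mm.
Resultant f_max = √[f_tx² + (f_v + f_ty)²] = √[82.16² + (48.48 + 95.97)²] = 166.2 N/mm.
Capacity per unit length: r_n/Ω = (1/2.0) × 0.6 × 490 × (0.707 × 4) = 415.7 N/mm.
166.2 ≤ 415.7 → adequate.

f_max ≈ 166 N/mm; adequate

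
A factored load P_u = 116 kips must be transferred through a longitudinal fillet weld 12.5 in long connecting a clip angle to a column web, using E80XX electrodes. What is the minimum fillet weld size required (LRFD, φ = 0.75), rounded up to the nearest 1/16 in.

w = 3/8 in

E80XX → F_EXX = 80 ksi.
Total weld length L = 12.5 in.
Required throat t_e = P_u / (φ × 0.6 F_EXX × L) = 116 / (0.75 × 0.6 × 80 × 12.5) = 0.2578 in.
Required leg w = t_e / 0.707 = 0.3646 in → use 3/8 in.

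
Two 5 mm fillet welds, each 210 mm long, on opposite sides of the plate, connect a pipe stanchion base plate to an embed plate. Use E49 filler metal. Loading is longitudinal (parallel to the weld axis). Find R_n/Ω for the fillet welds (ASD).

R_n/Ω ≈ 218 kN

E49XX → F_EXX = 490 MPa.
Effective throat t_e = 0.707 × 5 = 3.535 mm.
Total length L = 420 mm; A_we = 3.535 × 420 = 1485 mm².
F_nw = 0.6 F_EXX = 0.6 × 490 = 294 MPa.
R_n = 294 × 1485 × 10⁻³ = 436.5 kN; R_n/Ω = 436.5/2.0 = 218.3 kN.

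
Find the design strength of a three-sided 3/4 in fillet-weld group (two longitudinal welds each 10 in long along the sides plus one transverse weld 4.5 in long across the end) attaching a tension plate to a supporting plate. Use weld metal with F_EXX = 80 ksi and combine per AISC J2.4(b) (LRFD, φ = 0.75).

t_e = 0.707 × 0.75 = 0.5302 in.
R_nwl = 0.6 × 80 × 0.5302 × 20 = 509 kips (longitudinal, 2 welds).
R_nwt = 0.6 × 80 × 0.5302 × 4.5 = 114.5 kips (transverse, base value).
(i) R_nwl + R_nwt = 623.6 kips; (ii) 0.85 R_nwl + 1.5 R_nwt = 604.5 kips.
R_n = max = 623.6 kips [governs: (i)]; φR_n = 467.7 kips.

φR_n ≈ 468 kips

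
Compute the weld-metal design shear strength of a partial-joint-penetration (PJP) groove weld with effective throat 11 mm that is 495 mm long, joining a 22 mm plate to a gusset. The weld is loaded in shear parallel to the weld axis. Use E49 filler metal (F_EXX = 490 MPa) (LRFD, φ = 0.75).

φR_n ≈ 1200 kN

Effective throat (given) t_e = 11 mm.
A_we = 11 × 495 = 5445 mm².
F_nw = 0.6 F_EXX = 294 MPa.
φR_n = 0.75 × 294 × 5445 × 10⁻³ = 1201 kN.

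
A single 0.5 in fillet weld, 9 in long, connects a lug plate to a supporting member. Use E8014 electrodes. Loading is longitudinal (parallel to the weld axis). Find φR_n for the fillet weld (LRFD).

E80XX → F_EXX = 80 ksi.
Effective throat t_e = 0.707 × 0.5 = 0.3535 in.
Total length L = 9 in; A_we = 0.3535 × 9 = 3.181 in².
F_nw = 0.6 F_EXX = 0.6 × 80 = 48 ksi.
φR_n = 0.75 × 48 × 3.181 = 114.5 kip.

φR_n ≈ 115 kip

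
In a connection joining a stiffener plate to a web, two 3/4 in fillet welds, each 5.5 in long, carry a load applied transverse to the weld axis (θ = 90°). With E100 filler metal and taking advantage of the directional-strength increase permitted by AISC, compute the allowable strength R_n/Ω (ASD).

R_n/Ω ≈ 262 kip

E100XX → F_EXX = 100 ksi.
t_e = 0.707 × 0.75 = 0.5302 in; A_we = 0.5302 × 11 = 5.833 in².
Directional factor: 1.0 + 0.5 sin^1.5(90°) = 1.5.
F_nw = 0.6 × 100 × 1.5 = 90 ksi.
R_n/Ω = (90 × 5.833) / 2.0 = 262.5 kip.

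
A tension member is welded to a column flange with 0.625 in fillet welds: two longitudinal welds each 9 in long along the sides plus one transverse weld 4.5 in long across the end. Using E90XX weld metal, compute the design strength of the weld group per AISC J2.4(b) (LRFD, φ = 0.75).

φR_n ≈ 403 kip

E90XX → F_EXX = 90 ksi.
t_e = 0.707 × 0.625 = 0.4419 in.
R_nwl = 0.6 × 90 × 0.4419 × 18 = 429.5 kip (longitudinal, 2 welds).
R_nwt = 0.6 × 90 × 0.4419 × 4.5 = 107.4 kip (transverse, base value).
(i) R_nwl + R_nwt = 536.9 kip; (ii) 0.85 R_nwl + 1.5 R_nwt = 526.1 kip.
R_n = max = 536.9 kip [governs: (i)]; φR_n = 402.7 kip.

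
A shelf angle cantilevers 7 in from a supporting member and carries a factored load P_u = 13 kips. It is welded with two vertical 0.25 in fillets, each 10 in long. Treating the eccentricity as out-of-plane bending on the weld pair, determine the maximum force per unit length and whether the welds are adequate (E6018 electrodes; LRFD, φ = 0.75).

f_max ≈ 2.81 kip/in; adequate

E60XX → F_EXX = 60 ksi.
L_w = 2 × 10 = 20 in; section modulus (unit throat) S = 2 × L²/6 = 33.33 in².
Direct shear f_v = P/L_w = 13/20 = 0.65 kip/in.
Moment M = P × e = 13 × 7 = 91 kip·in; bending f_b = M/S = 2.73 kip/in.
f_max = √(f_v² + f_b²) = √(0.65² + 2.73²) = 2.806 kip/in.
φr_n = 0.75 × 0.6 × 60 × (0.707 × 0.25) = 4.772 kip/in → adequate.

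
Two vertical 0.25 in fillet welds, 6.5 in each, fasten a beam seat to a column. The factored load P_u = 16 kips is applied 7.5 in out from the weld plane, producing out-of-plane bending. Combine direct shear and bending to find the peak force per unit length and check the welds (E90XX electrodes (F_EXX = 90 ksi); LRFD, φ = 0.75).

f_max ≈ 8.61 kip/in; NOT adequate

L_w = 2 × 6.5 = 13 in; section modulus (unit throat) S = 2 × L²/6 = 14.08 in².
Direct shear f_v = P/L_w = 16/13 = 1.231 kip/in.
Moment M = P × e = 16 × 7.5 = 120 kip·in; bending f_b = M/S = 8.521 kip/in.
f_max = √(f_v² + f_b²) = √(1.231² + 8.521²) = 8.609 kip/in.
φr_n = 0.75 × 0.6 × 90 × (0.707 × 0.25) = 7.158 kip/in → NOT adequate.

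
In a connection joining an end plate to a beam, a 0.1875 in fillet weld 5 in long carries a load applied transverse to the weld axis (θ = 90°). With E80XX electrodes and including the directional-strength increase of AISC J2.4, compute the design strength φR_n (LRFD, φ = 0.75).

φR_n ≈ 35.8 kip

E80XX → F_EXX = 80 ksi.
t_e = 0.707 × 0.1875 = 0.1326 in; A_we = 0.1326 × 5 = 0.6628 in².
Directional factor: 1.0 + 0.5 sin^1.5(90°) = 1.5.
F_nw = 0.6 × 80 × 1.5 = 72 ksi.
φR_n = 0.75 × 72 × 0.6628 = 35.79 kip.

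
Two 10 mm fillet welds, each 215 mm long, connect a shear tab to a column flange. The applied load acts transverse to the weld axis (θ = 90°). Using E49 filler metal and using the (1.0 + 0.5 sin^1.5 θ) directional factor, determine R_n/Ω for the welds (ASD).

R_n/Ω ≈ 670 kN

E49XX → F_EXX = 490 MPa.
t_e = 0.707 × 10 = 7.07 mm; A_we = 7.07 × 430 = 3040 mm².
Directional factor: 1.0 + 0.5 sin^1.5(90°) = 1.5.
F_nw = 0.6 × 490 × 1.5 = 441 MPa.
R_n/Ω = (441 × 3040) / 2.0 × 10⁻³ = 670.3 kN.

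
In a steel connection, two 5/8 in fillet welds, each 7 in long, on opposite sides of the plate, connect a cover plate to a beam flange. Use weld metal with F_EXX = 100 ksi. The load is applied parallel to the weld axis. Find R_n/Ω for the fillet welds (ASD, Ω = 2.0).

R_n/Ω ≈ 186 kip

Effective throat t_e = 0.707 × 0.625 = 0.4419 in.
Total length L = 14 in; A_we = 0.4419 × 14 = 6.186 in².
F_nw = 0.6 F_EXX = 0.6 × 100 = 60 ksi.
R_n = 60 × 6.186 = 371.2 kip; R_n/Ω = 371.2/2.0 = 185.6 kip.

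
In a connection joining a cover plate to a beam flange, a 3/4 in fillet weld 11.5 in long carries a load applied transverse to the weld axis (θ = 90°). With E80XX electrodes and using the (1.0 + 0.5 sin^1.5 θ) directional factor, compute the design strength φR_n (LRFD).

E80XX → F_EXX = 80 ksi.
t_e = 0.707 × 0.75 = 0.5302 in; A_we = 0.5302 × 11.5 = 6.098 in².
Directional factor: 1.0 + 0.5 sin^1.5(90°) = 1.5.
F_nw = 0.6 × 80 × 1.5 = 72 ksi.
φR_n = 0.75 × 72 × 6.098 = 329.3 kip.

φR_n ≈ 329 kip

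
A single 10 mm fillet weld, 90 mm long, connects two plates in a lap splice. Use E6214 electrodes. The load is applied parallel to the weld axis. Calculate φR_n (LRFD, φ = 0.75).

E62XX → F_EXX = 620 MPa.
Effective throat t_e = 0.707 × 10 = 7.07 mm.
Total length L = 90 mm; A_we = 7.07 × 90 = 636.3 mm².
F_nw = 0.6 F_EXX = 0.6 × 620 = 372 MPa.
φR_n = 0.75 × 372 × 636.3 × 10⁻³ = 177.5 kN.

φR_n ≈ 178 kN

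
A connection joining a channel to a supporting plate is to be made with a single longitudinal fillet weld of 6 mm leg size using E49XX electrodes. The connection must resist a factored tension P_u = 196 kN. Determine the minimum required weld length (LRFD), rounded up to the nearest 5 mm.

L = 210 mm

E49XX → F_EXX = 490 MPa.
Throat t_e = 0.707 × 6 = 4.242 mm.
φr_n = 0.75 × 0.6 × 490 × 4.242 × 10⁻³ = 0.9354 kN/mm.
L_req = P_u / φr_n = 196 / 0.9354 = 209.5 mm total.
Round up → use L = 210 mm.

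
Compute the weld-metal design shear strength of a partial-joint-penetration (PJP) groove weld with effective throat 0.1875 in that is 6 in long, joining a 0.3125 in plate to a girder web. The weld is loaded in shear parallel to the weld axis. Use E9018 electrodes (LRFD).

φR_n ≈ 45.6 kips

E90XX → F_EXX = 90 ksi.
Effective throat (given) t_e = 0.1875 in.
A_we = 0.1875 × 6 = 1.125 in².
F_nw = 0.6 F_EXX = 54 ksi.
φR_n = 0.75 × 54 × 1.125 = 45.56 kips.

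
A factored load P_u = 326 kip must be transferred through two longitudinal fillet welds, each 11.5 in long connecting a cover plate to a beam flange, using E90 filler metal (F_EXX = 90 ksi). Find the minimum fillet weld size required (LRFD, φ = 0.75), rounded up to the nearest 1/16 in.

w = 1/2 in

Total weld length L = 23 in.
Required throat t_e = P_u / (φ × 0.6 F_EXX × L) = 326 / (0.75 × 0.6 × 90 × 23) = 0.35 in.
Required leg w = t_e / 0.707 = 0.495 in → use 1/2 in.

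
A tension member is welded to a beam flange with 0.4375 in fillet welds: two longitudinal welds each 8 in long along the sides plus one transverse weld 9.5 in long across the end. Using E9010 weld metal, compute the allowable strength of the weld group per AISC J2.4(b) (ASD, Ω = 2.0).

R_n/Ω ≈ 233 kip

E90XX → F_EXX = 90 ksi.
t_e = 0.707 × 0.4375 = 0.3093 in.
R_nwl = 0.6 × 90 × 0.3093 × 16 = 267.2 kip (longitudinal, 2 welds).
R_nwt = 0.6 × 90 × 0.3093 × 9.5 = 158.7 kip (transverse, base value).
(i) R_nwl + R_nwt = 425.9 kip; (ii) 0.85 R_nwl + 1.5 R_nwt = 465.2 kip.
R_n = max = 465.2 kip [governs: (ii)]; R_n/Ω = 232.6 kip.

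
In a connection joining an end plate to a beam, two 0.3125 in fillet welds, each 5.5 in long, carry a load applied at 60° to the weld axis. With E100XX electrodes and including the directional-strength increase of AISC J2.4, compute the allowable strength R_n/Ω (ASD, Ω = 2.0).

R_n/Ω ≈ 102 kips

E100XX → F_EXX = 100 ksi.
t_e = 0.707 × 0.3125 = 0.2209 in; A_we = 0.2209 × 11 = 2.43 in².
Directional factor: 1.0 + 0.5 sin^1.5(60°) = 1.403.
F_nw = 0.6 × 100 × 1.403 = 84.18 ksi.
R_n/Ω = (84.18 × 2.43) / 2.0 = 102.3 kips.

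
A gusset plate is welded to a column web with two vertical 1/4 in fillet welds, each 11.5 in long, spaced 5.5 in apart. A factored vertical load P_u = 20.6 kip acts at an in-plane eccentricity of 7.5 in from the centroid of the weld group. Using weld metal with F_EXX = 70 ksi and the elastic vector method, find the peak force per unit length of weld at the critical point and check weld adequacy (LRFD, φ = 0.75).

Total weld length L_w = 23 in. Treat welds as unit-width lines.
Polar moment about centroid: J = 2[d³/12 + d(b/2)²] = 2[11.5³/12 + 11.5×2.75²] = 427.4 in³.
Direct shear f_v = P/L_w = 20.6 / 23 = 0.8957 kip/in (vertical).
Torsion M = P·e = 20.6 × 7.5 = 154.5 kip·in.
Critical point at (x, y) = (2.75, 5.75) from centroid. f_tx = M·y/J = 2.078 kip/in; f_ty = M·x/J = 0.9941 kip/in.
Resultant f_max = √[f_tx² + (f_v + f_ty)²] = √[2.078² + (0.8957 + 0.9941)²] = 2.809 kip/in.
Capacity per unit length: φr_n = 0.75 × 0.6 × 70 × (0.707 × 0.25) = 5.568 kip/in.
2.809 ≤ 5.568 → adequate.

f_max ≈ 2.81 kip/in; adequate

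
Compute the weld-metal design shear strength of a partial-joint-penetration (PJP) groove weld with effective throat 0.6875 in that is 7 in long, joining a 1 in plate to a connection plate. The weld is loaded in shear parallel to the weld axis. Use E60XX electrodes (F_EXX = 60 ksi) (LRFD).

φR_n ≈ 130 kip

Effective throat (given) t_e = 0.6875 in.
A_we = 0.6875 × 7 = 4.812 in².
F_nw = 0.6 F_EXX = 36 ksi.
φR_n = 0.75 × 36 × 4.812 = 129.9 kip.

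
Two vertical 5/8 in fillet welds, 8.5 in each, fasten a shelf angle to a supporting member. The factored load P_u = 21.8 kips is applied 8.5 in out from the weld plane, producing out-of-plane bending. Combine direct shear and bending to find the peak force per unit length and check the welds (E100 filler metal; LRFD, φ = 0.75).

f_max ≈ 7.8 kip/in; adequate

E100XX → F_EXX = 100 ksi.
L_w = 2 × 8.5 = 17 in; section modulus (unit throat) S = 2 × L²/6 = 24.08 in².
Direct shear f_v = P/L_w = 21.8/17 = 1.282 kip/in.
Moment M = P × e = 21.8 × 8.5 = 185.3 kip·in; bending f_b = M/S = 7.694 kip/in.
f_max = √(f_v² + f_b²) = √(1.282² + 7.694²) = 7.8 kip/in.
φr_n = 0.75 × 0.6 × 100 × (0.707 × 0.625) = 19.88 kip/in → adequate.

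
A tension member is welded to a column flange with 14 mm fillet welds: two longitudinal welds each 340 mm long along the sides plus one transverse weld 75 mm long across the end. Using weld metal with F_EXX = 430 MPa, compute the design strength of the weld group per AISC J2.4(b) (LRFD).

t_e = 0.707 × 14 = 9.898 mm.
R_nwl = 0.6 × 430 × 9.898 × 680 × 10⁻³ = 1737 kN (longitudinal, 2 welds).
R_nwt = 0.6 × 430 × 9.898 × 75 × 10⁻³ = 191.5 kN (transverse, base value).
(i) R_nwl + R_nwt = 1928 kN; (ii) 0.85 R_nwl + 1.5 R_nwt = 1763 kN.
R_n = max = 1928 kN [governs: (i)]; φR_n = 1446 kN.

φR_n ≈ 1450 kN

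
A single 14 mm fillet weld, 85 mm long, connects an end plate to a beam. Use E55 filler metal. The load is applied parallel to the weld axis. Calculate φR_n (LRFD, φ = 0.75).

φR_n ≈ 208 kN

E55XX → F_EXX = 550 MPa.
Effective throat t_e = 0.707 × 14 = 9.898 mm.
Total length L = 85 mm; A_we = 9.898 × 85 = 841.3 mm².
F_nw = 0.6 F_EXX = 0.6 × 550 = 330 MPa.
φR_n = 0.75 × 330 × 841.3 × 10⁻³ = 208.2 kN.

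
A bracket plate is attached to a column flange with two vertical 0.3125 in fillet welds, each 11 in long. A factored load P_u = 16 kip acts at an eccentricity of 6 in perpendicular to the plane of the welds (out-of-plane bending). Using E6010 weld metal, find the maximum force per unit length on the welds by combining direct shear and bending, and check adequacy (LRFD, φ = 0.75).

f_max ≈ 2.49 kip/in; adequate

E60XX → F_EXX = 60 ksi.
L_w = 2 × 11 = 22 in; section modulus (unit throat) S = 2 × L²/6 = 40.33 in².
Direct shear f_v = P/L_w = 16/22 = 0.7273 kip/in.
Moment M = P × e = 16 × 6 = 96 kip·in; bending f_b = M/S = 2.38 kip/in.
f_max = √(f_v² + f_b²) = √(0.7273² + 2.38²) = 2.489 kip/in.
φr_n = 0.75 × 0.6 × 60 × (0.707 × 0.3125) = 5.965 kip/in → adequate.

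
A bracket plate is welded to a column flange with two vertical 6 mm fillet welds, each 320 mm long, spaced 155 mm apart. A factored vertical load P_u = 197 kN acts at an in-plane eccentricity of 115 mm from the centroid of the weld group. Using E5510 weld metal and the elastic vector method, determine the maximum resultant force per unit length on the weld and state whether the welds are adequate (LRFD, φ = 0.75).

E55XX → F_EXX = 550 MPa.
Total weld length L_w = 640 mm. Treat welds as unit-width lines.
Polar moment about centroid: J = 2[d³/12 + d(b/2)²] = 2[320³/12 + 320×77.5²] = 9305000 mm³.
Direct shear f_v = P/L_w = 197×10³ / 640 = 307.8 N/mm (vertical).
Torsion M = P·e = 197×10³ × 115 = 22655000 N·mm.
Critical point at (x, y) = (77.5, 160) from centroid. f_tx = M·y/J = 389.5 N/mm; f_ty = M·x/J = 188.7 N/mm.
Resultant f_max = √[f_tx² + (f_v + f_ty)²] = √[389.5² + (307.8 + 188.7)²] = 631.1 N/mm.
Capacity per unit length: φr_n = 0.75 × 0.6 × 550 × (0.707 × 6) = 1050 N/mm.
631.1 ≤ 1050 → adequate.

f_max ≈ 631 N/mm; adequate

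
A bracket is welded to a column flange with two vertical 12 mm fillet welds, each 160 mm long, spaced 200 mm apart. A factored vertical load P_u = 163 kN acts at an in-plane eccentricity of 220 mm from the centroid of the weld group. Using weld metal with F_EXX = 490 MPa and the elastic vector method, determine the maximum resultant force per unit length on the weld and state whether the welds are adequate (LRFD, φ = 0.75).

Total weld length L_w = 320 mm. Treat welds as unit-width lines.
Polar moment about centroid: J = 2[d³/12 + d(b/2)²] = 2[160³/12 + 160×100²] = 3883000 mm³.
Direct shear f_v = P/L_w = 163×10³ / 320 = 509.4 N/mm (vertical).
Torsion M = P·e = 163×10³ × 220 = 35860000 N·mm.
Critical point at (x, y) = (100, 80) from centroid. f_tx = M·y/J = 738.9 N/mm; f_ty = M·x/J = 923.6 N/mm.
Resultant f_max = √[f_tx² + (f_v + f_ty)²] = √[738.9² + (509.4 + 923.6)²] = 1612 N/mm.
Capacity per unit length: φr_n = 0.75 × 0.6 × 490 × (0.707 × 12) = 1871 N/mm.
1612 ≤ 1871 → adequate.

f_max ≈ 1610 N/mm; adequate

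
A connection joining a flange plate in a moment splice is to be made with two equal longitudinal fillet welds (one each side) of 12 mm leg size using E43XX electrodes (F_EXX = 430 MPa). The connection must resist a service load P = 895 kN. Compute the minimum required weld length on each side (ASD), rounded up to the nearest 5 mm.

Throat t_e = 0.707 × 12 = 8.484 mm.
r_n/Ω = (0.6 × 430 × 8.484) / 2.0 = 1094 N/mm = 1.094 kN/mm.
L_req = P / (r_n/Ω) = 895 / 1.094 = 817.8 mm total.
Per side: 817.8 / 2 = 408.9 mm.
Round up → use L = 410 mm on each side.

L = 410 mm on each side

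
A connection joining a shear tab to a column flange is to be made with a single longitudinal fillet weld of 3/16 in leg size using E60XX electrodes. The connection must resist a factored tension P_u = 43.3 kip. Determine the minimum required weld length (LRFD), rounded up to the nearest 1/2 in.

E60XX → F_EXX = 60 ksi.
Throat t_e = 0.707 × 0.1875 = 0.1326 in.
φr_n = 0.75 × 0.6 × 60 × 0.1326 = 3.579 kip/in.
L_req = P_u / φr_n = 43.3 / 3.579 = 12.1 in total.
Round up → use L = 12.5 in.

L = 12.5 in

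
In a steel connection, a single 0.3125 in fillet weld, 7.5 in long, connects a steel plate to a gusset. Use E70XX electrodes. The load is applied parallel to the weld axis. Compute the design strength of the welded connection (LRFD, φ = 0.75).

φR_n ≈ 52.2 kip

E70XX → F_EXX = 70 ksi.
Effective throat t_e = 0.707 × 0.3125 = 0.2209 in.
Total length L = 7.5 in; A_we = 0.2209 × 7.5 = 1.657 in².
F_nw = 0.6 F_EXX = 0.6 × 70 = 42 ksi.
φR_n = 0.75 × 42 × 1.657 = 52.2 kip.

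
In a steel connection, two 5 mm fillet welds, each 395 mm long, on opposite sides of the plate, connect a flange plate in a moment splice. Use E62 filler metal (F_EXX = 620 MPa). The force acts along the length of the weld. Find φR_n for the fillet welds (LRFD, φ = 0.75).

φR_n ≈ 779 kN

Effective throat t_e = 0.707 × 5 = 3.535 mm.
Total length L = 790 mm; A_we = 3.535 × 790 = 2793 mm².
F_nw = 0.6 F_EXX = 0.6 × 620 = 372 MPa.
φR_n = 0.75 × 372 × 2793 × 10⁻³ = 779.1 kN.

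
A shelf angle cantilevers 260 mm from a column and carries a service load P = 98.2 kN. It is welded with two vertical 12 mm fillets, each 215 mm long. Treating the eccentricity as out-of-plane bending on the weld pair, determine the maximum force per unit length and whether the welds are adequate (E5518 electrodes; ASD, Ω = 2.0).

E55XX → F_EXX = 550 MPa.
L_w = 2 × 215 = 430 mm; section modulus (unit throat) S = 2 × L²/6 = 15410 mm².
Direct shear f_v = P/L_w = 98.2×10³/430 = 228.4 N/mm.
Moment M = P × e = 98.2×10³ × 260 = 25532000 N·mm; bending f_b = M/S = 1657 N/mm.
f_max = √(f_v² + f_b²) = √(228.4² + 1657²) = 1673 N/mm.
r_n/Ω = (1/2.0) × 0.6 × 550 × (0.707 × 12) = 1400 N/mm → NOT adequate.

f_max ≈ 1670 N/mm; NOT adequate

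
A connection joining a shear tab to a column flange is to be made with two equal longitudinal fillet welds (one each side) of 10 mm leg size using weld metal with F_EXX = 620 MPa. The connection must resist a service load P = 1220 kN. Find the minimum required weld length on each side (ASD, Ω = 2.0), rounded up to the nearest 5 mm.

L = 465 mm on each side

Throat t_e = 0.707 × 10 = 7.07 mm.
r_n/Ω = (0.6 × 620 × 7.07) / 2.0 = 1315 N/mm = 1.315 kN/mm.
L_req = P / (r_n/Ω) = 1220 / 1.315 = 927.7 mm total.
Per side: 927.7 / 2 = 463.9 mm.
Round up → use L = 465 mm on each side.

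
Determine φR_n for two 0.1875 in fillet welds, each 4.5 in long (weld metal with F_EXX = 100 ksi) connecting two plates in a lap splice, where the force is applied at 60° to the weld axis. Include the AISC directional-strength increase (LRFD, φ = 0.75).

φR_n ≈ 75.3 kip

t_e = 0.707 × 0.1875 = 0.1326 in; A_we = 0.1326 × 9 = 1.193 in².
Directional factor: 1.0 + 0.5 sin^1.5(60°) = 1.403.
F_nw = 0.6 × 100 × 1.403 = 84.18 ksi.
φR_n = 0.75 × 84.18 × 1.193 = 75.32 kip.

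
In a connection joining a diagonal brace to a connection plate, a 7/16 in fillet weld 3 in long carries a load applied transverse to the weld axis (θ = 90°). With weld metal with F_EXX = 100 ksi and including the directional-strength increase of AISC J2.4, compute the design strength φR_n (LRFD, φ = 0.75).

t_e = 0.707 × 0.4375 = 0.3093 in; A_we = 0.3093 × 3 = 0.9279 in².
Directional factor: 1.0 + 0.5 sin^1.5(90°) = 1.5.
F_nw = 0.6 × 100 × 1.5 = 90 ksi.
φR_n = 0.75 × 90 × 0.9279 = 62.64 kips.

φR_n ≈ 62.6 kips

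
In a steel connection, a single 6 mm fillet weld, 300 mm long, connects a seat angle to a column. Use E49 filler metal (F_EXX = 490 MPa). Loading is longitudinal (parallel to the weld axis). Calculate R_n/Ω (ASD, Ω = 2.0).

R_n/Ω ≈ 187 kN

Effective throat t_e = 0.707 × 6 = 4.242 mm.
Total length L = 300 mm; A_we = 4.242 × 300 = 1273 mm².
F_nw = 0.6 F_EXX = 0.6 × 490 = 294 MPa.
R_n = 294 × 1273 × 10⁻³ = 374.1 kN; R_n/Ω = 374.1/2.0 = 187.1 kN.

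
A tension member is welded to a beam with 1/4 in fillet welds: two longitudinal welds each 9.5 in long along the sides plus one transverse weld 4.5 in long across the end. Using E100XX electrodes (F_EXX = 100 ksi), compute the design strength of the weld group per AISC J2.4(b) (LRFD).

φR_n ≈ 187 kip

t_e = 0.707 × 0.25 = 0.1767 in.
R_nwl = 0.6 × 100 × 0.1767 × 19 = 201.5 kip (longitudinal, 2 welds).
R_nwt = 0.6 × 100 × 0.1767 × 4.5 = 47.72 kip (transverse, base value).
(i) R_nwl + R_nwt = 249.2 kip; (ii) 0.85 R_nwl + 1.5 R_nwt = 242.9 kip.
R_n = max = 249.2 kip [governs: (i)]; φR_n = 186.9 kip.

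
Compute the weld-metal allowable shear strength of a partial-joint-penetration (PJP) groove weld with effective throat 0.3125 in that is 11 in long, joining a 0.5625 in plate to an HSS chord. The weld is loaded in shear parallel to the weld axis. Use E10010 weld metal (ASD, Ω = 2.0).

R_n/Ω ≈ 103 kips

E100XX → F_EXX = 100 ksi.
Effective throat (given) t_e = 0.3125 in.
A_we = 0.3125 × 11 = 3.438 in².
F_nw = 0.6 F_EXX = 60 ksi.
R_n/Ω = (60 × 3.438) / 2.0 = 103.1 kips.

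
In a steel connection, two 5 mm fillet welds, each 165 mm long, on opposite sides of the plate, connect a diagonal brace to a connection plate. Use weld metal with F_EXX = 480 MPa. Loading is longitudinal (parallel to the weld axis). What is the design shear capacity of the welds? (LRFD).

Effective throat t_e = 0.707 × 5 = 3.535 mm.
Total length L = 330 mm; A_we = 3.535 × 330 = 1167 mm².
F_nw = 0.6 F_EXX = 0.6 × 480 = 288 MPa.
φR_n = 0.75 × 288 × 1167 × 10⁻³ = 252 kN.

φR_n ≈ 252 kN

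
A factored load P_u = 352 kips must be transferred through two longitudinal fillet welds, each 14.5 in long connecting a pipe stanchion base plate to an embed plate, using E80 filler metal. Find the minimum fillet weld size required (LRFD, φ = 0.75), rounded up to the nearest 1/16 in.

E80XX → F_EXX = 80 ksi.
Total weld length L = 29 in.
Required throat t_e = P_u / (φ × 0.6 F_EXX × L) = 352 / (0.75 × 0.6 × 80 × 29) = 0.3372 in.
Required leg w = t_e / 0.707 = 0.4769 in → use 1/2 in.

w = 1/2 in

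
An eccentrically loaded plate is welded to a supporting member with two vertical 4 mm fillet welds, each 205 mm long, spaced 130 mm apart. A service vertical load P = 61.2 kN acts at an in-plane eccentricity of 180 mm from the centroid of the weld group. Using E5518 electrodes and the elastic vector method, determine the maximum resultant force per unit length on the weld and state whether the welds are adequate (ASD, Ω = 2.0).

f_max ≈ 518 N/mm; NOT adequate

E55XX → F_EXX = 550 MPa.
Total weld length L_w = 410 mm. Treat welds as unit-width lines.
Polar moment about centroid: J = 2[d³/12 + d(b/2)²] = 2[205³/12 + 205×65²] = 3168000 mm³.
Direct shear f_v = P/L_w = 61.2×10³ / 410 = 149.3 N/mm (vertical).
Torsion M = P·e = 61.2×10³ × 180 = 11016000 N·mm.
Critical point at (x, y) = (65, 102.5) from centroid. f_tx = M·y/J = 356.4 N/mm; f_ty = M·x/J = 226 N/mm.
Resultant f_max = √[f_tx² + (f_v + f_ty)²] = √[356.4² + (149.3 + 226)²] = 517.6 N/mm.
Capacity per unit length: r_n/Ω = (1/2.0) × 0.6 × 550 × (0.707 × 4) = 466.6 N/mm.
517.6 > 466.6 → NOT adequate.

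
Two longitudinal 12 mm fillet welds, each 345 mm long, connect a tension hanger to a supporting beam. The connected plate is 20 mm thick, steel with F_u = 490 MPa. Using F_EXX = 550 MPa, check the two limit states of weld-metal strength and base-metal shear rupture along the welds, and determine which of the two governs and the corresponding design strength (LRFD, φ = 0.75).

t_e = 0.707 × 12 = 8.484 mm; L = 690 mm.
Weld metal: φR_n = 0.75 × 0.6 × 550 × 8.484 × 690 × 10⁻³ = 1449 kN.
Base metal (shear rupture): φR_n = 0.75 × 0.6 × 490 × 20 × 690 × 10⁻³ = 3043 kN.
Governing: weld metal.

φR_n ≈ 1450 kN (weld metal governs)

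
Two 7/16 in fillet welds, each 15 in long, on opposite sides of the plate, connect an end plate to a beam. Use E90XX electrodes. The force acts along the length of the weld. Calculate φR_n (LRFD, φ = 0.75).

E90XX → F_EXX = 90 ksi.
Effective throat t_e = 0.707 × 0.4375 = 0.3093 in.
Total length L = 30 in; A_we = 0.3093 × 30 = 9.279 in².
F_nw = 0.6 F_EXX = 0.6 × 90 = 54 ksi.
φR_n = 0.75 × 54 × 9.279 = 375.8 kip.

φR_n ≈ 376 kip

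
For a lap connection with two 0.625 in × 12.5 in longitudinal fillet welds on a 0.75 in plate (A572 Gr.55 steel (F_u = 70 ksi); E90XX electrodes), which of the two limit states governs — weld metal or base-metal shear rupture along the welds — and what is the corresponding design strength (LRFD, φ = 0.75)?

φR_n ≈ 447 kips (weld metal governs)

E90XX → F_EXX = 90 ksi.
t_e = 0.707 × 0.625 = 0.4419 in; L = 25 in.
Weld metal: φR_n = 0.75 × 0.6 × 90 × 0.4419 × 25 = 447.4 kips.
Base metal (shear rupture): φR_n = 0.75 × 0.6 × 70 × 0.75 × 25 = 590.6 kips.
Governing: weld metal.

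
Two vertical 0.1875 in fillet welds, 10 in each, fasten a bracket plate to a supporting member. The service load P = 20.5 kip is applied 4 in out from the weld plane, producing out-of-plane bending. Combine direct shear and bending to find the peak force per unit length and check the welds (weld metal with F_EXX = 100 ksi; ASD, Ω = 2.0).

f_max ≈ 2.67 kip/in; adequate

L_w = 2 × 10 = 20 in; section modulus (unit throat) S = 2 × L²/6 = 33.33 in².
Direct shear f_v = P/L_w = 20.5/20 = 1.025 kip/in.
Moment M = P × e = 20.5 × 4 = 82 kip·in; bending f_b = M/S = 2.46 kip/in.
f_max = √(f_v² + f_b²) = √(1.025² + 2.46²) = 2.665 kip/in.
r_n/Ω = (1/2.0) × 0.6 × 100 × (0.707 × 0.1875) = 3.977 kip/in → adequate.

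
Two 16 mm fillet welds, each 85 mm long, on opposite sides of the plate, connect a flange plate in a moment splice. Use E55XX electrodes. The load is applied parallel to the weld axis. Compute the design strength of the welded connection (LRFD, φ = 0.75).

φR_n ≈ 476 kN

E55XX → F_EXX = 550 MPa.
Effective throat t_e = 0.707 × 16 = 11.31 mm.
Total length L = 170 mm; A_we = 11.31 × 170 = 1923 mm².
F_nw = 0.6 F_EXX = 0.6 × 550 = 330 MPa.
φR_n = 0.75 × 330 × 1923 × 10⁻³ = 476 kN.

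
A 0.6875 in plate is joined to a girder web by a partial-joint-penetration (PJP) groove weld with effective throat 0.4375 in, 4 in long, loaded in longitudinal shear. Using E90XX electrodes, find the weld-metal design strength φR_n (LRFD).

E90XX → F_EXX = 90 ksi.
Effective throat (given) t_e = 0.4375 in.
A_we = 0.4375 × 4 = 1.75 in².
F_nw = 0.6 F_EXX = 54 ksi.
φR_n = 0.75 × 54 × 1.75 = 70.88 kips.

φR_n ≈ 70.9 kips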